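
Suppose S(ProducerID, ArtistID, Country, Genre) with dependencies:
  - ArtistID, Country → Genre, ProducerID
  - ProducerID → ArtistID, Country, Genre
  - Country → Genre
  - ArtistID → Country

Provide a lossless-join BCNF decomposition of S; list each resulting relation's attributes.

{ArtistID, Country, ProducerID}; {Country, Genre}

Candidate keys of the original relation: {ArtistID}, {ProducerID}.
In {ArtistID, Country, Genre, ProducerID}, {Country} is not a superkey ({Country}⁺ restricted to this set is {Country, Genre}), so split on Country → Genre into {Country, Genre} and {ArtistID, Country, ProducerID}.
{Country, Genre} is in BCNF.
{ArtistID, Country, ProducerID} is in BCNF.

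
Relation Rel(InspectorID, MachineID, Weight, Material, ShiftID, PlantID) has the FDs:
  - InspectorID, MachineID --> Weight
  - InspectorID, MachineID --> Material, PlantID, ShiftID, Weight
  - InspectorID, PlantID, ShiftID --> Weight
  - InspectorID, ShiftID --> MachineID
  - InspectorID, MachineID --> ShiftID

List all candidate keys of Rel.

{InspectorID} never appears on the right of any FD, so every key must include it.
{InspectorID, MachineID}⁺ = {InspectorID, MachineID, Material, PlantID, ShiftID, Weight} — all of the relation — so {InspectorID, MachineID} is a candidate key.
{InspectorID, ShiftID}⁺ = {InspectorID, MachineID, Material, PlantID, ShiftID, Weight} — all of the relation — so {InspectorID, ShiftID} is a candidate key.
No proper subset of any of these is a key, and no other minimal superkey exists.

{InspectorID, MachineID}, {InspectorID, ShiftID}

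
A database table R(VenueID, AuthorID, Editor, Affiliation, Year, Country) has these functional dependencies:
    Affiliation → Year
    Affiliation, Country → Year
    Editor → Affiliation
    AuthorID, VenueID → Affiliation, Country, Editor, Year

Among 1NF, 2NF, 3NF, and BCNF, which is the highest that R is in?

Candidate key: {AuthorID, VenueID}. Prime attributes: {AuthorID, VenueID}.
Affiliation → Year breaks BCNF: {Affiliation}⁺ = {Affiliation, Year}, so {Affiliation} is not a superkey.
Affiliation → Year has non-prime {Year} on the right and a non-superkey on the left, so 3NF fails.
No non-prime attribute depends on a proper subset of any candidate key, so 2NF holds.

2NF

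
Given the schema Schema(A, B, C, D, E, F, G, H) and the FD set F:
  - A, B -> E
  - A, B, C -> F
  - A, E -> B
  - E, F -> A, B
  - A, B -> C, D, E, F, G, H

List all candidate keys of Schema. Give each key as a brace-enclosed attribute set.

{A, B}, {A, E}, {E, F}

{A, B}⁺ = {A, B, C, D, E, F, G, H} — all of the relation — so {A, B} is a candidate key.
{A, E}⁺ = {A, B, C, D, E, F, G, H} — all of the relation — so {A, E} is a candidate key.
{E, F}⁺ = {A, B, C, D, E, F, G, H} — all of the relation — so {E, F} is a candidate key.
These are minimal and exhaustive — every other superkey contains one of them.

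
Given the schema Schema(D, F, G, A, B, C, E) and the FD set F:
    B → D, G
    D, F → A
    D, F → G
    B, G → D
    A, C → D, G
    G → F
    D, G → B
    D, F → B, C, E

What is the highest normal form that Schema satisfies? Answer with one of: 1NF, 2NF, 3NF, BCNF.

3NF

Candidate keys: {A, C}, {B}, {D, F}, {D, G}. Prime attributes: {A, B, C, D, F, G}.
G → F: {G}⁺ = {F, G}, which is not all of the attributes, so the left side is not a superkey — BCNF is violated.
Since {F} ⊆ prime attributes and every other non-superkey FD also has a prime right side, the schema is in 3NF.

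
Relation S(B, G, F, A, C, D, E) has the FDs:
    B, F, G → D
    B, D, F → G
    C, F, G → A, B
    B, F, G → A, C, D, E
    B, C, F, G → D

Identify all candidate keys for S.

No FD produces {F}, so it must be in every candidate key.
{B, D, F} is a candidate key since {B, D, F}⁺ = {A, B, C, D, E, F, G} covers every attribute.
{B, F, G} is a candidate key since {B, F, G}⁺ = {A, B, C, D, E, F, G} covers every attribute.
{C, F, G} is a candidate key since {C, F, G}⁺ = {A, B, C, D, E, F, G} covers every attribute.
These are minimal and exhaustive — every other superkey contains one of them.

{B, D, F}, {B, F, G}, {C, F, G}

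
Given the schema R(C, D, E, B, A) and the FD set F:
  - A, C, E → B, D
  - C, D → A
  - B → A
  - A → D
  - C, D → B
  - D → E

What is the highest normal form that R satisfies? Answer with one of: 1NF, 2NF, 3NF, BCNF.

Candidate keys: {A, C}, {B, C}, {C, D}. Prime attributes: {A, B, C, D}.
For B → A we have {B}⁺ = {A, B, D, E}; {B} is not a superkey, so BCNF fails.
D → E determines the non-prime attribute {E} from a non-superkey — 3NF is violated.
{A} is a proper subset of the key {A, C}, and {A}⁺ contains the non-prime attribute {E} — a partial dependency, so 2NF is violated.

1NF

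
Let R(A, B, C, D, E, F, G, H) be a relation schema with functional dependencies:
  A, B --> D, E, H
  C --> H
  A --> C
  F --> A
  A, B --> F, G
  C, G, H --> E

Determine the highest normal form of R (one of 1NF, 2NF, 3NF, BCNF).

1NF

Candidate keys: {A, B}, {B, F}. Prime attributes: {A, B, F}.
C --> H breaks BCNF: {C}⁺ = {C, H}, so {C} is not a superkey.
C --> H determines the non-prime attribute {H} from a non-superkey — 3NF is violated.
The proper key subset {A} of {A, B} determines non-prime {C, H}, so the relation is not even in 2NF.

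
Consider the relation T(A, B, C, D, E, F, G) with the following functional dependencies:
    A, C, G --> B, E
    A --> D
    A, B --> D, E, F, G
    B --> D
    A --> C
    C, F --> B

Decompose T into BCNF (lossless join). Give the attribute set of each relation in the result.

Candidate keys of the original relation: {A, B}, {A, F}, {A, G}.
Within {A, B, C, D, E, F, G}: {A}⁺ ∩ {A, B, C, D, E, F, G} = {A, C, D}, not the whole set, so A --> C, D violates BCNF; decompose into {A, C, D} and {A, B, E, F, G}.
{A, C, D}: every determinant is a superkey — BCNF.
{A, B, E, F, G}: every determinant is a superkey — BCNF.

{A, B, E, F, G}; {A, C, D}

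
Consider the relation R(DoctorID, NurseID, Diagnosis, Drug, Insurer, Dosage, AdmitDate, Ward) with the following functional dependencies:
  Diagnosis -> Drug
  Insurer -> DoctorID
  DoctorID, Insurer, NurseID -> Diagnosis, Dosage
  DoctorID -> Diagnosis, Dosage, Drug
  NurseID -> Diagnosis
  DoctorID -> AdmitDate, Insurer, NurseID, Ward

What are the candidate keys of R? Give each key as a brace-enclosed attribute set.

{DoctorID}⁺ = {AdmitDate, Diagnosis, DoctorID, Dosage, Drug, Insurer, NurseID, Ward} — all of the relation — so {DoctorID} is a candidate key.
{Insurer}⁺ = {AdmitDate, Diagnosis, DoctorID, Dosage, Drug, Insurer, NurseID, Ward} — all of the relation — so {Insurer} is a candidate key.
No proper subset of any of these is a key, and no other minimal superkey exists.

{DoctorID}, {Insurer}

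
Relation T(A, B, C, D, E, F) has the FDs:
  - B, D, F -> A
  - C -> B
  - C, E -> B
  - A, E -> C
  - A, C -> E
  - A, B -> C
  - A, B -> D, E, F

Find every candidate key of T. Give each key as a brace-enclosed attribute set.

{A, B}, {A, C}, {A, E}, {B, D, F}, {C, D, F}

{A, B} is a candidate key since {A, B}⁺ = {A, B, C, D, E, F} covers every attribute.
{A, C} is a candidate key since {A, C}⁺ = {A, B, C, D, E, F} covers every attribute.
{A, E} is a candidate key since {A, E}⁺ = {A, B, C, D, E, F} covers every attribute.
{B, D, F} is a candidate key since {B, D, F}⁺ = {A, B, C, D, E, F} covers every attribute.
{C, D, F} is a candidate key since {C, D, F}⁺ = {A, B, C, D, E, F} covers every attribute.
Any other superkey properly contains one of these, so there are no further candidate keys.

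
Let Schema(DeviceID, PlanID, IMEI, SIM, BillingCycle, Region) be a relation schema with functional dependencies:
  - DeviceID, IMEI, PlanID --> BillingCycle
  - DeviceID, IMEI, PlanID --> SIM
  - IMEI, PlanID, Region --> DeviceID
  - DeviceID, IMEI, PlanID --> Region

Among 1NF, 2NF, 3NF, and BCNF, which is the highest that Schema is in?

BCNF

Candidate keys: {DeviceID, IMEI, PlanID}, {IMEI, PlanID, Region}. Prime attributes: {DeviceID, IMEI, PlanID, Region}.
Every FD has a superkey on the left, so the relation is in BCNF.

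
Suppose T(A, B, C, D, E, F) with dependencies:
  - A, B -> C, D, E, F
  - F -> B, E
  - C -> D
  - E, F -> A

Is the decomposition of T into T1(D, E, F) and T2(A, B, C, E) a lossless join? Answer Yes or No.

No

The shared attributes are {E} and {E}⁺ = {E}.
The closure covers neither T1 nor T2 entirely; the join is not lossless.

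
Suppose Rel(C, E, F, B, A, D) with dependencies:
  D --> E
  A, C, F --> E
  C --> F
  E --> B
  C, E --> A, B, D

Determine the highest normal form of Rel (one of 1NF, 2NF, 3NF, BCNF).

1NF

Candidate keys: {A, C}, {C, D}, {C, E}. Prime attributes: {A, C, D, E}.
D --> E breaks BCNF: {D}⁺ = {B, D, E}, so {D} is not a superkey.
Because {F} is non-prime and the left side of C --> F is not a superkey, the relation is not in 3NF.
The proper key subset {C} of {A, C} determines non-prime {F}, so the relation is not even in 2NF.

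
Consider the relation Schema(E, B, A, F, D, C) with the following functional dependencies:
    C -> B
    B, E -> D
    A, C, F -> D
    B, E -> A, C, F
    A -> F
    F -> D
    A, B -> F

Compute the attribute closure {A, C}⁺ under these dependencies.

{A, B, C, D, F}

Start with {A, C}.
C -> B applies; add {B} → now {A, B, C}.
A -> F applies; add {F} → now {A, B, C, F}.
F -> D applies; add {D} → now {A, B, C, D, F}.
No further FD applies.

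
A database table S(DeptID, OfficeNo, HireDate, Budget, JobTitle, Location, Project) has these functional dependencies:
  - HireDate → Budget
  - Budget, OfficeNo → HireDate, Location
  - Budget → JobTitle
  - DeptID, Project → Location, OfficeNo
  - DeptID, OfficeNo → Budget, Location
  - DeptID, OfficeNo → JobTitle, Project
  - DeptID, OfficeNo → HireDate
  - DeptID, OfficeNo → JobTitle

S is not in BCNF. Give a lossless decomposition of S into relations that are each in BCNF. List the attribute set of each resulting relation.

Candidate keys of the original relation: {DeptID, OfficeNo}, {DeptID, Project}.
In {Budget, DeptID, HireDate, JobTitle, Location, OfficeNo, Project}, {HireDate} is not a superkey ({HireDate}⁺ restricted to this set is {Budget, HireDate, JobTitle}), so split on HireDate → Budget, JobTitle into {Budget, HireDate, JobTitle} and {DeptID, HireDate, Location, OfficeNo, Project}.
In {Budget, HireDate, JobTitle}, {Budget} is not a superkey ({Budget}⁺ restricted to this set is {Budget, JobTitle}), so split on Budget → JobTitle into {Budget, JobTitle} and {Budget, HireDate}.
{Budget, JobTitle} has no BCNF violation.
{Budget, HireDate} has no BCNF violation.
In {DeptID, HireDate, Location, OfficeNo, Project}, {HireDate, OfficeNo} is not a superkey ({HireDate, OfficeNo}⁺ restricted to this set is {HireDate, Location, OfficeNo}), so split on HireDate, OfficeNo → Location into {HireDate, Location, OfficeNo} and {DeptID, HireDate, OfficeNo, Project}.
{HireDate, Location, OfficeNo} has no BCNF violation.
{DeptID, HireDate, OfficeNo, Project} has no BCNF violation.

{Budget, HireDate}; {Budget, JobTitle}; {DeptID, HireDate, OfficeNo, Project}; {HireDate, Location, OfficeNo}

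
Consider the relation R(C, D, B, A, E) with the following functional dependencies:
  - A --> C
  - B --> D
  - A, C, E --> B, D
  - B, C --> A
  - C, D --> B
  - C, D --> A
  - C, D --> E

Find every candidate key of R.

{A, B} is a candidate key since {A, B}⁺ = {A, B, C, D, E} covers every attribute.
{A, D} is a candidate key since {A, D}⁺ = {A, B, C, D, E} covers every attribute.
{A, E} is a candidate key since {A, E}⁺ = {A, B, C, D, E} covers every attribute.
{B, C} is a candidate key since {B, C}⁺ = {A, B, C, D, E} covers every attribute.
{C, D} is a candidate key since {C, D}⁺ = {A, B, C, D, E} covers every attribute.
No proper subset of any of these is a key, and no other minimal superkey exists.

{A, B}, {A, D}, {A, E}, {B, C}, {C, D}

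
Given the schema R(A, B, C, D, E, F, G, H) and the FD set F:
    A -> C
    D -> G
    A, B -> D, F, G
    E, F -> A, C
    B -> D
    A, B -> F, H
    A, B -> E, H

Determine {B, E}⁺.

{B, D, E, G}

Start with {B, E}.
B -> D applies; add {D} → now {B, D, E}.
D -> G applies; add {G} → now {B, D, E, G}.
No further FD applies.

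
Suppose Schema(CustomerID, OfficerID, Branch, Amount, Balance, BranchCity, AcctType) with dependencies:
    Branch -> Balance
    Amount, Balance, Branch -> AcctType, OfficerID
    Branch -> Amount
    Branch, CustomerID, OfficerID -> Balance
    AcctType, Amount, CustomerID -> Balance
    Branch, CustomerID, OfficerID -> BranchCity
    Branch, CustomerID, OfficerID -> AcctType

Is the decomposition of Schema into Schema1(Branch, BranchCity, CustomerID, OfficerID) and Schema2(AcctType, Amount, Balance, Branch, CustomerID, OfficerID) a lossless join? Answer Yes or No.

Yes

The shared attributes are {Branch, CustomerID, OfficerID} and {Branch, CustomerID, OfficerID}⁺ = {AcctType, Amount, Balance, Branch, BranchCity, CustomerID, OfficerID}.
Schema1 is contained in that closure, so Schema1 ∩ Schema2 -> Schema1 holds and the join is lossless.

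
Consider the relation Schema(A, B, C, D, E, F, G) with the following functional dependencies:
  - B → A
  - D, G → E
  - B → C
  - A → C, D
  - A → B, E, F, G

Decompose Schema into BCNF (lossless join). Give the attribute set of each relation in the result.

Candidate keys of the original relation: {A}, {B}.
{A, B, C, D, E, F, G}: {D, G} determines {D, E, G} here but is not a superkey — split on D, G → E, giving {D, E, G} and {A, B, C, D, F, G}.
{D, E, G}: every determinant is a superkey — BCNF.
{A, B, C, D, F, G}: every determinant is a superkey — BCNF.

{A, B, C, D, F, G}; {D, E, G}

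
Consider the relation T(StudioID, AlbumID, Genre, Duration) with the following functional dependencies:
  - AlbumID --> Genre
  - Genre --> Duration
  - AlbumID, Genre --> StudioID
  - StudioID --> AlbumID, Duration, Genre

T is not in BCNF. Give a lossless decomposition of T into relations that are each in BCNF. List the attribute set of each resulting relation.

{AlbumID, Genre, StudioID}; {Duration, Genre}

Candidate keys of the original relation: {AlbumID}, {StudioID}.
In {AlbumID, Duration, Genre, StudioID}, {Genre} is not a superkey ({Genre}⁺ restricted to this set is {Duration, Genre}), so split on Genre --> Duration into {Duration, Genre} and {AlbumID, Genre, StudioID}.
{Duration, Genre}: every determinant is a superkey — BCNF.
{AlbumID, Genre, StudioID}: every determinant is a superkey — BCNF.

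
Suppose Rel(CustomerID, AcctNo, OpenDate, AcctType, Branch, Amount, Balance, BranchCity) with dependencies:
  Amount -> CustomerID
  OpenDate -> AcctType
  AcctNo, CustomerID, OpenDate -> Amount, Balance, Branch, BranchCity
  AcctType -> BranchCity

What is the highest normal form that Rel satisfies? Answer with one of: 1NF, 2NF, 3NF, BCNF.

Candidate keys: {AcctNo, Amount, OpenDate}, {AcctNo, CustomerID, OpenDate}. Prime attributes: {AcctNo, Amount, CustomerID, OpenDate}.
Amount -> CustomerID: {Amount}⁺ = {Amount, CustomerID}, which is not all of the attributes, so the left side is not a superkey — BCNF is violated.
OpenDate -> AcctType has non-prime {AcctType} on the right and a non-superkey on the left, so 3NF fails.
The proper key subset {OpenDate} of {AcctNo, Amount, OpenDate} determines non-prime {AcctType, BranchCity}, so the relation is not even in 2NF.

1NF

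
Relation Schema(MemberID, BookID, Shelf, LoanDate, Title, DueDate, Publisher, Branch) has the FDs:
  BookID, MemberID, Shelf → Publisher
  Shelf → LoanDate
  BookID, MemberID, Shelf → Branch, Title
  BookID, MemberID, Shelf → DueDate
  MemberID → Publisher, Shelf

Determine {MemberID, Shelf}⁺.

{LoanDate, MemberID, Publisher, Shelf}

Start with {MemberID, Shelf}.
Shelf → LoanDate applies; add {LoanDate} → now {LoanDate, MemberID, Shelf}.
MemberID → Publisher, Shelf applies; add {Publisher} → now {LoanDate, MemberID, Publisher, Shelf}.
No further FD applies.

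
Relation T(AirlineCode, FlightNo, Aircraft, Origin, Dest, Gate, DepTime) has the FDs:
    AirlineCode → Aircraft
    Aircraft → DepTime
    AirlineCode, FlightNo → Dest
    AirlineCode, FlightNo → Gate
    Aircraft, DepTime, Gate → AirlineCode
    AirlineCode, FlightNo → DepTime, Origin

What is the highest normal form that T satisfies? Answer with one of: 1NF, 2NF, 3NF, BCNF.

Candidate keys: {Aircraft, FlightNo, Gate}, {AirlineCode, FlightNo}. Prime attributes: {Aircraft, AirlineCode, FlightNo, Gate}.
For AirlineCode → Aircraft we have {AirlineCode}⁺ = {Aircraft, AirlineCode, DepTime}; {AirlineCode} is not a superkey, so BCNF fails.
Aircraft → DepTime determines the non-prime attribute {DepTime} from a non-superkey — 3NF is violated.
The proper key subset {AirlineCode} of {AirlineCode, FlightNo} determines non-prime {DepTime}, so the relation is not even in 2NF.

1NF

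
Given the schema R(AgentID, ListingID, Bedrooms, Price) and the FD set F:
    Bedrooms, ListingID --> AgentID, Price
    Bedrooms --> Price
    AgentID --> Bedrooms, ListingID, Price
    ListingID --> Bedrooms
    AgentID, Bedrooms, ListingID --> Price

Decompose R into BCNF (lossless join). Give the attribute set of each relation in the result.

{AgentID, Bedrooms, ListingID}; {Bedrooms, Price}

Candidate keys of the original relation: {AgentID}, {ListingID}.
In {AgentID, Bedrooms, ListingID, Price}, {Bedrooms} is not a superkey ({Bedrooms}⁺ restricted to this set is {Bedrooms, Price}), so split on Bedrooms --> Price into {Bedrooms, Price} and {AgentID, Bedrooms, ListingID}.
{Bedrooms, Price}: every determinant is a superkey — BCNF.
{AgentID, Bedrooms, ListingID}: every determinant is a superkey — BCNF.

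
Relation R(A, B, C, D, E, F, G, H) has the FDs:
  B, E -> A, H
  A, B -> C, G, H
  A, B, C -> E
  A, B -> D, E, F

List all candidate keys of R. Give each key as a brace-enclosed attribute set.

{A, B}, {B, E}

Attributes never on any right-hand side: {B} — every candidate key must contain it.
{A, B}⁺ = {A, B, C, D, E, F, G, H}, which is every attribute, so {A, B} is a candidate key.
{B, E}⁺ = {A, B, C, D, E, F, G, H}, which is every attribute, so {B, E} is a candidate key.
These are minimal and exhaustive — every other superkey contains one of them.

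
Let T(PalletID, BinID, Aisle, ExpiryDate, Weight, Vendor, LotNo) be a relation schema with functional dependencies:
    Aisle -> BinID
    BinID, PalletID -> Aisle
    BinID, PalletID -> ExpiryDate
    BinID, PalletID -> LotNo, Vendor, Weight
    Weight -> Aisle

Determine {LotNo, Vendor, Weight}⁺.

{Aisle, BinID, LotNo, Vendor, Weight}

Start with {LotNo, Vendor, Weight}.
Weight -> Aisle applies; add {Aisle} → now {Aisle, LotNo, Vendor, Weight}.
Aisle -> BinID applies; add {BinID} → now {Aisle, BinID, LotNo, Vendor, Weight}.
No further FD applies.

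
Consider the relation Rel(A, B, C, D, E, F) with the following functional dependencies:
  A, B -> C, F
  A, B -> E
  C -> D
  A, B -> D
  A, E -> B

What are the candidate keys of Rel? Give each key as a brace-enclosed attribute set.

{A, B}, {A, E}

{A} never appears on the right of any FD, so every key must include it.
{A, B}⁺ = {A, B, C, D, E, F} — all of the relation — so {A, B} is a candidate key.
{A, E}⁺ = {A, B, C, D, E, F} — all of the relation — so {A, E} is a candidate key.
No proper subset of any of these is a key, and no other minimal superkey exists.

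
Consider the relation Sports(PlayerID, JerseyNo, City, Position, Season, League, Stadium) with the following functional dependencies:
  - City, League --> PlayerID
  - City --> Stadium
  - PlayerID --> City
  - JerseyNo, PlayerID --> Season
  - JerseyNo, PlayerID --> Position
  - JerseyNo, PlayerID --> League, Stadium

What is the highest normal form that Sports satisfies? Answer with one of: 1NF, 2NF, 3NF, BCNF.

1NF

Candidate keys: {City, JerseyNo, League}, {JerseyNo, PlayerID}. Prime attributes: {City, JerseyNo, League, PlayerID}.
City, League --> PlayerID: {City, League}⁺ = {City, League, PlayerID, Stadium}, which is not all of the attributes, so the left side is not a superkey — BCNF is violated.
City --> Stadium determines the non-prime attribute {Stadium} from a non-superkey — 3NF is violated.
{PlayerID} is a proper subset of the key {JerseyNo, PlayerID}, and {PlayerID}⁺ contains the non-prime attribute {Stadium} — a partial dependency, so 2NF is violated.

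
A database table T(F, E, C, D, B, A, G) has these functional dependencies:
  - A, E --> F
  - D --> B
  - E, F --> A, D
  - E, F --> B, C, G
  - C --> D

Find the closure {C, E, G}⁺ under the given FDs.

Start with {C, E, G}.
C --> D applies; add {D} → now {C, D, E, G}.
D --> B applies; add {B} → now {B, C, D, E, G}.
No further FD applies.

{B, C, D, E, G}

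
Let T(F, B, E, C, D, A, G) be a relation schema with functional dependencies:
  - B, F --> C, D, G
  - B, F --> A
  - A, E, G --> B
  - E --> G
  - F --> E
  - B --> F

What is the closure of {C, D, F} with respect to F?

Start with {C, D, F}.
F --> E applies; add {E} → now {C, D, E, F}.
E --> G applies; add {G} → now {C, D, E, F, G}.
No further FD applies.

{C, D, E, F, G}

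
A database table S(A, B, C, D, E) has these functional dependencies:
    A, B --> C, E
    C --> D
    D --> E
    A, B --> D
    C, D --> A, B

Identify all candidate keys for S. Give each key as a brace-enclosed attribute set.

{A, B}, {C}

{C}⁺ = {A, B, C, D, E}, which is every attribute, so {C} is a candidate key.
{A, B}⁺ = {A, B, C, D, E}, which is every attribute, so {A, B} is a candidate key.
Any other superkey properly contains one of these, so there are no further candidate keys.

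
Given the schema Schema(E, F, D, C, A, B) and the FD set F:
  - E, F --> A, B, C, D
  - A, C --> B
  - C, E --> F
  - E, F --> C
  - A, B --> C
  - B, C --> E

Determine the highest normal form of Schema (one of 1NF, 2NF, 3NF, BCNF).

BCNF

Candidate keys: {A, B}, {A, C}, {B, C}, {C, E}, {E, F}. Prime attributes: {A, B, C, E, F}.
Every FD has a superkey on the left, so the relation is in BCNF.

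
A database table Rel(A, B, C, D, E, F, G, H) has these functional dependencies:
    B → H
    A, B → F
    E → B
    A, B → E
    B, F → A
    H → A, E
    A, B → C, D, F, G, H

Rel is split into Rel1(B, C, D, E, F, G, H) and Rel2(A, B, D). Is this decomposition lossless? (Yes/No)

Common attributes: {B, D}; their closure is {A, B, C, D, E, F, G, H}.
Since Rel1 ⊆ {A, B, C, D, E, F, G, H}, the intersection is a superkey of Rel1; the decomposition is lossless.

Yes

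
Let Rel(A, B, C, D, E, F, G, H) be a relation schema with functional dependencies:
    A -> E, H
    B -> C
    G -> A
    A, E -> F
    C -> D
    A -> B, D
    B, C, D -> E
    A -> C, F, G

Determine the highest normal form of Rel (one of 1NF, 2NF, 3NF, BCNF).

2NF

Candidate keys: {A}, {G}. Prime attributes: {A, G}.
For B -> C we have {B}⁺ = {B, C, D, E}; {B} is not a superkey, so BCNF fails.
B -> C has non-prime {C} on the right and a non-superkey on the left, so 3NF fails.
All keys have size 1, which rules out partial dependencies — 2NF is satisfied.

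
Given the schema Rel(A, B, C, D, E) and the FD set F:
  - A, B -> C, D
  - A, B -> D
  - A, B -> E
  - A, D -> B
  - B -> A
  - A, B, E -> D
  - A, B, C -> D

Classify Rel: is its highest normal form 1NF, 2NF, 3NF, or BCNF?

BCNF

Candidate keys: {A, D}, {B}. Prime attributes: {A, B, D}.
Each dependency's left side is a superkey — BCNF holds.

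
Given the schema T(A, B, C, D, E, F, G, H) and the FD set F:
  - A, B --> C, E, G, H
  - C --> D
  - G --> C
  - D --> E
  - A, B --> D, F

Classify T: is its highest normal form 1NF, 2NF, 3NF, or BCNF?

Candidate key: {A, B}. Prime attributes: {A, B}.
For C --> D we have {C}⁺ = {C, D, E}; {C} is not a superkey, so BCNF fails.
Because {D} is non-prime and the left side of C --> D is not a superkey, the relation is not in 3NF.
No proper subset of a key has a non-prime attribute in its closure, so there is no partial dependency; 2NF holds.

2NF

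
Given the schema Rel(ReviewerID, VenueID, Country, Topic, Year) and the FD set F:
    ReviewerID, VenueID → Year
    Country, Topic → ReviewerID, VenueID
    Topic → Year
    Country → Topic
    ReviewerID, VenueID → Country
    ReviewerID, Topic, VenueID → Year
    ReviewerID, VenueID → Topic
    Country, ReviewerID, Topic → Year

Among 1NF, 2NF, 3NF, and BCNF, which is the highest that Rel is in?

2NF

Candidate keys: {Country}, {ReviewerID, VenueID}. Prime attributes: {Country, ReviewerID, VenueID}.
Topic → Year breaks BCNF: {Topic}⁺ = {Topic, Year}, so {Topic} is not a superkey.
Topic → Year determines the non-prime attribute {Year} from a non-superkey — 3NF is violated.
No proper subset of a key has a non-prime attribute in its closure, so there is no partial dependency; 2NF holds.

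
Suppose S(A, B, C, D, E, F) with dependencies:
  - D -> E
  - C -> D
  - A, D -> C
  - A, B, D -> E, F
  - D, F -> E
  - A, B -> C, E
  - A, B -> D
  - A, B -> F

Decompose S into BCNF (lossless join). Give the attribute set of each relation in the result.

Candidate key of the original relation: {A, B}.
Within {A, B, C, D, E, F}: {D}⁺ ∩ {A, B, C, D, E, F} = {D, E}, not the whole set, so D -> E violates BCNF; decompose into {D, E} and {A, B, C, D, F}.
{D, E}: every determinant is a superkey — BCNF.
Within {A, B, C, D, F}: {C}⁺ ∩ {A, B, C, D, F} = {C, D}, not the whole set, so C -> D violates BCNF; decompose into {C, D} and {A, B, C, F}.
{C, D}: every determinant is a superkey — BCNF.
{A, B, C, F}: every determinant is a superkey — BCNF.

{A, B, C, F}; {C, D}; {D, E}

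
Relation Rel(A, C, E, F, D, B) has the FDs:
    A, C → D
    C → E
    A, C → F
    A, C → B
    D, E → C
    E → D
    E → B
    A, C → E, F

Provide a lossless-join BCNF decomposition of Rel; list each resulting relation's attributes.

Candidate keys of the original relation: {A, C}, {A, E}.
In {A, B, C, D, E, F}, {C} is not a superkey ({C}⁺ restricted to this set is {B, C, D, E}), so split on C → B, D, E into {B, C, D, E} and {A, C, F}.
{B, C, D, E}: every determinant is a superkey — BCNF.
{A, C, F}: every determinant is a superkey — BCNF.

{A, C, F}; {B, C, D, E}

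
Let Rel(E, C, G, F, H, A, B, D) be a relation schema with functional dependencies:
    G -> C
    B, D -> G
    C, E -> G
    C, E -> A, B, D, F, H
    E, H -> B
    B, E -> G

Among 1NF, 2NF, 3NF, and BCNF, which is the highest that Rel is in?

Candidate keys: {B, E}, {C, E}, {E, G}, {E, H}. Prime attributes: {B, C, E, G, H}.
For G -> C we have {G}⁺ = {C, G}; {G} is not a superkey, so BCNF fails.
But every attribute on its right side ({C}) is prime, and the same holds for every other non-superkey FD, so 3NF still holds.

3NF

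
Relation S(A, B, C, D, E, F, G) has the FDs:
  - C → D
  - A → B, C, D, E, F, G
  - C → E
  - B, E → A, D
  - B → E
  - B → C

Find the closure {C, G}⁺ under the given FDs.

{C, D, E, G}

Start with {C, G}.
C → D applies; add {D} → now {C, D, G}.
C → E applies; add {E} → now {C, D, E, G}.
No further FD applies.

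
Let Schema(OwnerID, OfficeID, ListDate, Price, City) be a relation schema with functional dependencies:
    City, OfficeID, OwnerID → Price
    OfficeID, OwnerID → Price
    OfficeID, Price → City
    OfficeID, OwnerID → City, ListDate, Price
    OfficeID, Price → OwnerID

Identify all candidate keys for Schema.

{OfficeID, OwnerID}, {OfficeID, Price}

{OfficeID} never appears on the right of any FD, so every key must include it.
Closure of {OfficeID, OwnerID} is {City, ListDate, OfficeID, OwnerID, Price}, the whole schema; {OfficeID, OwnerID} is a candidate key.
Closure of {OfficeID, Price} is {City, ListDate, OfficeID, OwnerID, Price}, the whole schema; {OfficeID, Price} is a candidate key.
These are minimal and exhaustive — every other superkey contains one of them.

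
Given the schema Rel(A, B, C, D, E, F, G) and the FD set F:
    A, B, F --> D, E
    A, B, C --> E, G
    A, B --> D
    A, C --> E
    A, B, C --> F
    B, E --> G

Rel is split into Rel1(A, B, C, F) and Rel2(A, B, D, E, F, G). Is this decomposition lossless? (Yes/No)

Yes

Common attributes: {A, B, F}; their closure is {A, B, D, E, F, G}.
Rel2 is contained in that closure, so Rel1 ∩ Rel2 --> Rel2 holds and the join is lossless.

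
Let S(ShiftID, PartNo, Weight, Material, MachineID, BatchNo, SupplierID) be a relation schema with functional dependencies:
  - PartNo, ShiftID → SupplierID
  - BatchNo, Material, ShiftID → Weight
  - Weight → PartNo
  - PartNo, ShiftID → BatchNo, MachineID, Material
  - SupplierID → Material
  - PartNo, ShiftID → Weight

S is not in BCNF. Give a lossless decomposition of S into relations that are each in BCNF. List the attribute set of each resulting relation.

{BatchNo, MachineID, ShiftID, SupplierID, Weight}; {Material, SupplierID}; {PartNo, Weight}

Candidate keys of the original relation: {BatchNo, Material, ShiftID}, {BatchNo, ShiftID, SupplierID}, {PartNo, ShiftID}, {ShiftID, Weight}.
Within {BatchNo, MachineID, Material, PartNo, ShiftID, SupplierID, Weight}: {Weight}⁺ ∩ {BatchNo, MachineID, Material, PartNo, ShiftID, SupplierID, Weight} = {PartNo, Weight}, not the whole set, so Weight → PartNo violates BCNF; decompose into {PartNo, Weight} and {BatchNo, MachineID, Material, ShiftID, SupplierID, Weight}.
{PartNo, Weight} has no BCNF violation.
Within {BatchNo, MachineID, Material, ShiftID, SupplierID, Weight}: {SupplierID}⁺ ∩ {BatchNo, MachineID, Material, ShiftID, SupplierID, Weight} = {Material, SupplierID}, not the whole set, so SupplierID → Material violates BCNF; decompose into {Material, SupplierID} and {BatchNo, MachineID, ShiftID, SupplierID, Weight}.
{Material, SupplierID} has no BCNF violation.
{BatchNo, MachineID, ShiftID, SupplierID, Weight} has no BCNF violation.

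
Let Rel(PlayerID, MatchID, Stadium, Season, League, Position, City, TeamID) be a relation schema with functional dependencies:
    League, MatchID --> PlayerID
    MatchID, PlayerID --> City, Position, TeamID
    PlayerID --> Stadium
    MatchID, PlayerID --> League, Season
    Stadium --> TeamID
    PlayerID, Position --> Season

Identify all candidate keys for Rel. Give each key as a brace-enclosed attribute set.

{League, MatchID}, {MatchID, PlayerID}

{MatchID} never appears on the right of any FD, so every key must include it.
{League, MatchID}⁺ = {City, League, MatchID, PlayerID, Position, Season, Stadium, TeamID} — all of the relation — so {League, MatchID} is a candidate key.
{MatchID, PlayerID}⁺ = {City, League, MatchID, PlayerID, Position, Season, Stadium, TeamID} — all of the relation — so {MatchID, PlayerID} is a candidate key.
These are minimal and exhaustive — every other superkey contains one of them.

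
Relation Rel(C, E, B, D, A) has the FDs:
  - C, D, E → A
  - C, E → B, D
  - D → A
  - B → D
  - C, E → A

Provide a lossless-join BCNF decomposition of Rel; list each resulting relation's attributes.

Candidate key of the original relation: {C, E}.
Within {A, B, C, D, E}: {D}⁺ ∩ {A, B, C, D, E} = {A, D}, not the whole set, so D → A violates BCNF; decompose into {A, D} and {B, C, D, E}.
{A, D} has no BCNF violation.
Within {B, C, D, E}: {B}⁺ ∩ {B, C, D, E} = {B, D}, not the whole set, so B → D violates BCNF; decompose into {B, D} and {B, C, E}.
{B, D} has no BCNF violation.
{B, C, E} has no BCNF violation.

{A, D}; {B, C, E}; {B, D}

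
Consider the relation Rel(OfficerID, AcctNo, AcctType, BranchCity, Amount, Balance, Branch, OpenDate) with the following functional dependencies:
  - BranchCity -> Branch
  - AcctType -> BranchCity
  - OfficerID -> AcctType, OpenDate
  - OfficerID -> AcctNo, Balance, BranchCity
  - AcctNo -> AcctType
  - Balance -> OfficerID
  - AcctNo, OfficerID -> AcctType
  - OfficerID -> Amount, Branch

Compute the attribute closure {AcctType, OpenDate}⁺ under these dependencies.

{AcctType, Branch, BranchCity, OpenDate}

Start with {AcctType, OpenDate}.
AcctType -> BranchCity applies; add {BranchCity} → now {AcctType, BranchCity, OpenDate}.
BranchCity -> Branch applies; add {Branch} → now {AcctType, Branch, BranchCity, OpenDate}.
No further FD applies.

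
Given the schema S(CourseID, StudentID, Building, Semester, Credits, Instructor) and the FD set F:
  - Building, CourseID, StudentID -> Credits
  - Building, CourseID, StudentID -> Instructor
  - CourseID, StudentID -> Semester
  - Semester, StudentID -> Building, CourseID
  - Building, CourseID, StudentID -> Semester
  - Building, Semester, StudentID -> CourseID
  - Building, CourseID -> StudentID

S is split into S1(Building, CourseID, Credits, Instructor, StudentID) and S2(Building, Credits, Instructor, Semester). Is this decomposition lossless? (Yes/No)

S1 ∩ S2 = {Building, Credits, Instructor}; its closure under F is {Building, Credits, Instructor}.
Neither S1 nor S2 is contained in that closure, so the decomposition is lossy.

No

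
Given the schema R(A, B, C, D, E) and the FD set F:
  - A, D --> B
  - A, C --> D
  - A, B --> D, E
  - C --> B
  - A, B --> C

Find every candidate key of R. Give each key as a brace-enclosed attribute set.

{A, B}, {A, C}, {A, D}

Attributes never on any right-hand side: {A} — every candidate key must contain it.
{A, B} is a candidate key since {A, B}⁺ = {A, B, C, D, E} covers every attribute.
{A, C} is a candidate key since {A, C}⁺ = {A, B, C, D, E} covers every attribute.
{A, D} is a candidate key since {A, D}⁺ = {A, B, C, D, E} covers every attribute.
These are minimal and exhaustive — every other superkey contains one of them.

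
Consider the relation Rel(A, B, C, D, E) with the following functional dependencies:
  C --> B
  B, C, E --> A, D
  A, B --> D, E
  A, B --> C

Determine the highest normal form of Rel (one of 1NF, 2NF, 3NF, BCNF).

3NF

Candidate keys: {A, B}, {A, C}, {C, E}. Prime attributes: {A, B, C, E}.
C --> B: {C}⁺ = {B, C}, which is not all of the attributes, so the left side is not a superkey — BCNF is violated.
Since {B} ⊆ prime attributes and every other non-superkey FD also has a prime right side, the schema is in 3NF.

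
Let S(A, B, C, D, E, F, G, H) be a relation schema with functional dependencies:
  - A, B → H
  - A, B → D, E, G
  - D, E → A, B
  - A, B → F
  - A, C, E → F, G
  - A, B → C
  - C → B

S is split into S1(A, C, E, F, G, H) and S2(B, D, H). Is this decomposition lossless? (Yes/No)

The shared attributes are {H} and {H}⁺ = {H}.
Neither S1 nor S2 is contained in that closure, so the decomposition is lossy.

No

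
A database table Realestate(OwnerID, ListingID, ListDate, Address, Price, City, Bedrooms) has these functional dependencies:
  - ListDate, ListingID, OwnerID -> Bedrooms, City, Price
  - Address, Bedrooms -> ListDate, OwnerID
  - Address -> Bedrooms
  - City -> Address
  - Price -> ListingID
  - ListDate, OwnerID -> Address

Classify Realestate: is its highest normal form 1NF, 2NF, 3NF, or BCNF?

1NF

Candidate keys: {Address, ListingID}, {Address, Price}, {City, ListingID}, {City, Price}, {ListDate, ListingID, OwnerID}, {ListDate, OwnerID, Price}. Prime attributes: {Address, City, ListDate, ListingID, OwnerID, Price}.
Address, Bedrooms -> ListDate, OwnerID breaks BCNF: {Address, Bedrooms}⁺ = {Address, Bedrooms, ListDate, OwnerID}, so {Address, Bedrooms} is not a superkey.
Address -> Bedrooms determines the non-prime attribute {Bedrooms} from a non-superkey — 3NF is violated.
{Address} is a proper subset of the key {Address, ListingID}, and {Address}⁺ contains the non-prime attribute {Bedrooms} — a partial dependency, so 2NF is violated.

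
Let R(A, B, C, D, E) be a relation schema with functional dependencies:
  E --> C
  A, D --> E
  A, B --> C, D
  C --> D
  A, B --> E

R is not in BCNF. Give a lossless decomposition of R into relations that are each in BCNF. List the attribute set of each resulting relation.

{A, B, E}; {C, D}; {C, E}

Candidate key of the original relation: {A, B}.
Within {A, B, C, D, E}: {E}⁺ ∩ {A, B, C, D, E} = {C, D, E}, not the whole set, so E --> C, D violates BCNF; decompose into {C, D, E} and {A, B, E}.
Within {C, D, E}: {C}⁺ ∩ {C, D, E} = {C, D}, not the whole set, so C --> D violates BCNF; decompose into {C, D} and {C, E}.
{C, D} is in BCNF.
{C, E} is in BCNF.
{A, B, E} is in BCNF.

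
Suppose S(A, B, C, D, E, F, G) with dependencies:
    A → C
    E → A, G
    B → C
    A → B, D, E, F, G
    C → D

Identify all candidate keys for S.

{A}⁺ = {A, B, C, D, E, F, G} — all of the relation — so {A} is a candidate key.
{E}⁺ = {A, B, C, D, E, F, G} — all of the relation — so {E} is a candidate key.
No proper subset of any of these is a key, and no other minimal superkey exists.

{A}, {E}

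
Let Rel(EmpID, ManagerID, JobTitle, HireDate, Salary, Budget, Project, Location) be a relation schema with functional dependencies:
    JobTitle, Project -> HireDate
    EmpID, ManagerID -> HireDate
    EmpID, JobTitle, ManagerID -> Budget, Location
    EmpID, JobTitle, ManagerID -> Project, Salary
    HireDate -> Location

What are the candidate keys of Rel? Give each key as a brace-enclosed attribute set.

{EmpID, JobTitle, ManagerID}

{EmpID, JobTitle, ManagerID} never appear on the right of any FD, so every key must include all of them.
{EmpID, JobTitle, ManagerID} is a candidate key since {EmpID, JobTitle, ManagerID}⁺ = {Budget, EmpID, HireDate, JobTitle, Location, ManagerID, Project, Salary} covers every attribute.
No other minimal set has full closure, so this is the only candidate key.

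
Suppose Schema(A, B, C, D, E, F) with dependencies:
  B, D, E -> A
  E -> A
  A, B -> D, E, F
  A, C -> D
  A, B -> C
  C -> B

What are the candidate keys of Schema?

Closure of {A, B} is {A, B, C, D, E, F}, the whole schema; {A, B} is a candidate key.
Closure of {A, C} is {A, B, C, D, E, F}, the whole schema; {A, C} is a candidate key.
Closure of {B, E} is {A, B, C, D, E, F}, the whole schema; {B, E} is a candidate key.
Closure of {C, E} is {A, B, C, D, E, F}, the whole schema; {C, E} is a candidate key.
No proper subset of any of these is a key, and no other minimal superkey exists.

{A, B}, {A, C}, {B, E}, {C, E}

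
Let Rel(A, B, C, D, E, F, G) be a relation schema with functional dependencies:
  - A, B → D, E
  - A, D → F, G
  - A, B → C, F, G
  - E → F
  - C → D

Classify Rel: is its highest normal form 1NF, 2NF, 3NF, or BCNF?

Candidate key: {A, B}. Prime attributes: {A, B}.
For A, D → F, G we have {A, D}⁺ = {A, D, F, G}; {A, D} is not a superkey, so BCNF fails.
Because {F, G} are non-prime and the left side of A, D → F, G is not a superkey, the relation is not in 3NF.
No non-prime attribute depends on a proper subset of any candidate key, so 2NF holds.

2NF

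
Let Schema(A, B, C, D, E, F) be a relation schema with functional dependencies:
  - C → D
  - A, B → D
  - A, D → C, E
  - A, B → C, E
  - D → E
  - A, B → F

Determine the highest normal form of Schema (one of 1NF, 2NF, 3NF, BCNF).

Candidate key: {A, B}. Prime attributes: {A, B}.
C → D: {C}⁺ = {C, D, E}, which is not all of the attributes, so the left side is not a superkey — BCNF is violated.
C → D determines the non-prime attribute {D} from a non-superkey — 3NF is violated.
Checking every proper subset of each key, none determines a non-prime attribute — 2NF is satisfied.

2NF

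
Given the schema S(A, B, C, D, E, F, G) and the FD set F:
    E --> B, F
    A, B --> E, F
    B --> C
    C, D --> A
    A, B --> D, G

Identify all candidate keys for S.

{A, B}⁺ = {A, B, C, D, E, F, G} — all of the relation — so {A, B} is a candidate key.
{A, E}⁺ = {A, B, C, D, E, F, G} — all of the relation — so {A, E} is a candidate key.
{B, D}⁺ = {A, B, C, D, E, F, G} — all of the relation — so {B, D} is a candidate key.
{D, E}⁺ = {A, B, C, D, E, F, G} — all of the relation — so {D, E} is a candidate key.
These are minimal and exhaustive — every other superkey contains one of them.

{A, B}, {A, E}, {B, D}, {D, E}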